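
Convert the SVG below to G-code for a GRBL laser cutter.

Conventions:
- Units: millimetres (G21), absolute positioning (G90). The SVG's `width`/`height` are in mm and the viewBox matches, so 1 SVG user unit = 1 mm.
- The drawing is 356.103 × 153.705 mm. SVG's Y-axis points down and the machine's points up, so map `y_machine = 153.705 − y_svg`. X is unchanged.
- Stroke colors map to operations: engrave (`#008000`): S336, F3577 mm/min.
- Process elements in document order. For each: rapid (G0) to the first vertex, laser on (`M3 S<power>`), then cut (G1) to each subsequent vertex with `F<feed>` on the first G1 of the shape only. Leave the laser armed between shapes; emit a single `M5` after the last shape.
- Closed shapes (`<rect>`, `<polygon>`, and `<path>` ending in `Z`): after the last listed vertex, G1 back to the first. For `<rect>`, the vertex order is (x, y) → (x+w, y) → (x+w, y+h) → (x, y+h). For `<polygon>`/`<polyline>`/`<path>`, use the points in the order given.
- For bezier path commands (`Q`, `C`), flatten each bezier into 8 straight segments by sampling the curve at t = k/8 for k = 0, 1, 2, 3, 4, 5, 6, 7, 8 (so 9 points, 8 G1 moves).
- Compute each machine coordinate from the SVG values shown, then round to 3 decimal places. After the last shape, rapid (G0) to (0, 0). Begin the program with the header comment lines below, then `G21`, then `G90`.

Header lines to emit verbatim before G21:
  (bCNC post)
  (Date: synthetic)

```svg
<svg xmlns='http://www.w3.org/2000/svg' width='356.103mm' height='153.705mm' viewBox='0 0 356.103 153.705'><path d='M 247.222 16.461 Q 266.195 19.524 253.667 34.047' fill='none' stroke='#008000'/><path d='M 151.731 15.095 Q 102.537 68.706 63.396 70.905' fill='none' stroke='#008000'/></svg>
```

(bCNC post)
(Date: synthetic)
G21
G90
G0 X247.222 Y137.244
M3 S336
G1 X251.473 Y136.299 F3577
G1 X254.740 Y134.996
G1 X257.022 Y133.335
G1 X258.320 Y131.316
G1 X258.633 Y128.939
G1 X257.962 Y126.203
G1 X256.307 Y123.110
G1 X253.667 Y119.658
G0 X151.731 Y138.610
M3 S336
G1 X139.590 Y126.011 F3577
G1 X127.762 Y115.018
G1 X116.249 Y105.632
G1 X105.050 Y97.852
G1 X94.165 Y91.679
G1 X83.595 Y87.113
G1 X73.338 Y84.153
G1 X63.396 Y82.800
M5
G0 X0.000 Y0.000

1 u = 1 mm; y_m = 153.705 − y.

[1] `<path>` quadratic bezier, #008000→engrave S336 F3577: (247.222,137.244) → (251.473,136.299) → (254.740,134.996) → (257.022,133.335) → (258.320,131.316) → (258.633,128.939) → (257.962,126.203) → (256.307,123.110) → (253.667,119.658)

[2] `<path>` quadratic bezier, #008000→engrave S336 F3577: (151.731,138.610) → (139.590,126.011) → (127.762,115.018) → (116.249,105.632) → (105.050,97.852) → (94.165,91.679) → (83.595,87.113) → (73.338,84.153) → (63.396,82.800)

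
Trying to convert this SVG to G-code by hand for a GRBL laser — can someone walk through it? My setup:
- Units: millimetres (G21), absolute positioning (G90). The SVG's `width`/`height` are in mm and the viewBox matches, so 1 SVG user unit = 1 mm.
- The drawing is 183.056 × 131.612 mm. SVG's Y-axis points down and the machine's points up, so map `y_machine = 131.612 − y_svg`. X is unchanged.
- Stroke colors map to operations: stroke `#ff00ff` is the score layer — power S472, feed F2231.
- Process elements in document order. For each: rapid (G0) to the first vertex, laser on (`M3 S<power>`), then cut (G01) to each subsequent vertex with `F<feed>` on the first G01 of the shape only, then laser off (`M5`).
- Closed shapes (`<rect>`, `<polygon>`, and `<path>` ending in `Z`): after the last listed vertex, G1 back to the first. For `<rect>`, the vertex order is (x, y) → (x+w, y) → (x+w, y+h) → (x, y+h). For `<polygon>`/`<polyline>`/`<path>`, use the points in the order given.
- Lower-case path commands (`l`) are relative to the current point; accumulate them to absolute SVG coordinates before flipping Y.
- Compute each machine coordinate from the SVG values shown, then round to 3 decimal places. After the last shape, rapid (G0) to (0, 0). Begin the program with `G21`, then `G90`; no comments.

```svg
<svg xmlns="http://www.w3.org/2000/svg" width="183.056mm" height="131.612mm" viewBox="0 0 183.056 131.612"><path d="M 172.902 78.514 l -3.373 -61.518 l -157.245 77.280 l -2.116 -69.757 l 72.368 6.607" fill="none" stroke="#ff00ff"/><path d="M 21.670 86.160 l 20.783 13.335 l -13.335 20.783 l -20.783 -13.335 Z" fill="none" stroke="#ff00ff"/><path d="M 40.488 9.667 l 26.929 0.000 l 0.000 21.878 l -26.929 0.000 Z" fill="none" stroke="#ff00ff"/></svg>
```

1 u = 1 mm; y_m = 131.612 − y.

[1] `<path>` open polyline, #ff00ff→score S472 F2231: (172.902,53.098) → (169.529,114.616) → (12.284,37.336) → (10.168,107.093) → (82.536,100.486)

[2] `<path>` regular polygon, #ff00ff→score S472 F2231: (21.670,45.452) → (42.453,32.117) → (29.118,11.334) → (8.335,24.669) → (21.670,45.452) (closed)

[3] `<path>` rectangle, #ff00ff→score S472 F2231: (40.488,121.945) → (67.417,121.945) → (67.417,100.067) → (40.488,100.067) → (40.488,121.945) (closed)

G21
G90
G0 X172.902 Y53.098
M3 S472
G01 X169.529 Y114.616 F2231
G01 X12.284 Y37.336
G01 X10.168 Y107.093
G01 X82.536 Y100.486
M5
G0 X21.670 Y45.452
M3 S472
G01 X42.453 Y32.117 F2231
G01 X29.118 Y11.334
G01 X8.335 Y24.669
G01 X21.670 Y45.452
M5
G0 X40.488 Y121.945
M3 S472
G01 X67.417 Y121.945 F2231
G01 X67.417 Y100.067
G01 X40.488 Y100.067
G01 X40.488 Y121.945
M5
G0 X0.000 Y0.000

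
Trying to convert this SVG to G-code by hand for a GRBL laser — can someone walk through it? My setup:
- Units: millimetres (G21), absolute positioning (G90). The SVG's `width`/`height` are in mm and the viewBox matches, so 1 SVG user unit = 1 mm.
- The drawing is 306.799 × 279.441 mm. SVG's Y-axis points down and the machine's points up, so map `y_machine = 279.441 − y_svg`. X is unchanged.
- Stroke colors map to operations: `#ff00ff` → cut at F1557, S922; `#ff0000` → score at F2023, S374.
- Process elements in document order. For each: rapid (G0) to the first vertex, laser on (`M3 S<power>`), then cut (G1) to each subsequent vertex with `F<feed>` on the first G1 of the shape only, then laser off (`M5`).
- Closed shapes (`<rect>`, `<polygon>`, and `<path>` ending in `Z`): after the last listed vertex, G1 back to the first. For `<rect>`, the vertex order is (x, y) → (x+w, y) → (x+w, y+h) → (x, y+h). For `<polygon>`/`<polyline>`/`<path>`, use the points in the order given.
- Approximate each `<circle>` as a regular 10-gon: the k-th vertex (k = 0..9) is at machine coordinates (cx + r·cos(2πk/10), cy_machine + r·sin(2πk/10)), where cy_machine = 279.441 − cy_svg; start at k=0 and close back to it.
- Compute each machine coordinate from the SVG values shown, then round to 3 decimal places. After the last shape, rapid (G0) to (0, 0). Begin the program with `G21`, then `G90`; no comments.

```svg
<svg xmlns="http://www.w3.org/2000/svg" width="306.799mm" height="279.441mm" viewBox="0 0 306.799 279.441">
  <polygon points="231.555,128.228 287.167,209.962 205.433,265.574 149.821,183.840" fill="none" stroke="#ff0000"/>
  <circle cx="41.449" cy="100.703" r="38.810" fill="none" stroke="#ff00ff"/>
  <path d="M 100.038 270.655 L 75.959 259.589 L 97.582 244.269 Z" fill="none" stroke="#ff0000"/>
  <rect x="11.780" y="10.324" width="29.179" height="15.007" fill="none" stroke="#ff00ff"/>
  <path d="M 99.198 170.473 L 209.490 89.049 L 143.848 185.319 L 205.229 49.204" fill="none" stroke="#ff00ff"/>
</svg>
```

Since the viewBox matches the mm dimensions, user units are millimetres directly. The only transform is the Y-flip y_m = 279.441 − y_svg.

Shape 1 is a regular polygon drawn with `<polygon>`. Its stroke #ff0000 means score at S374, F2023. After flipping Y the toolpath is (231.555,151.213) → (287.167,69.479) → (205.433,13.867) → (149.821,95.601) → (231.555,151.213), returning to the start.

Shape 2 is a circle drawn with `<circle>`. Its stroke #ff00ff means cut at S922, F1557. After flipping Y the toolpath is (80.259,178.738) → (72.847,201.550) → (53.442,215.649) → (29.456,215.649) → (10.051,201.550) → (2.639,178.738) → (10.051,155.926) → (29.456,141.827) → (53.442,141.827) → (72.847,155.926) → (80.259,178.738), returning to the start.

Shape 3 is a regular polygon drawn with `<path>`. Its stroke #ff0000 means score at S374, F2023. After flipping Y the toolpath is (100.038,8.786) → (75.959,19.852) → (97.582,35.172) → (100.038,8.786), returning to the start.

Shape 4 is a rectangle drawn with `<rect>`. Its stroke #ff00ff means cut at S922, F1557. After flipping Y the toolpath is (11.780,269.117) → (40.959,269.117) → (40.959,254.110) → (11.780,254.110) → (11.780,269.117), returning to the start.

Shape 5 is a open polyline drawn with `<path>`. Its stroke #ff00ff means cut at S922, F1557. After flipping Y the toolpath is (99.198,108.968) → (209.490,190.392) → (143.848,94.122) → (205.229,230.237).

G21
G90
G0 X231.555 Y151.213
M3 S374
G1 X287.167 Y69.479 F2023
G1 X205.433 Y13.867
G1 X149.821 Y95.601
G1 X231.555 Y151.213
M5
G0 X80.259 Y178.738
M3 S922
G1 X72.847 Y201.550 F1557
G1 X53.442 Y215.649
G1 X29.456 Y215.649
G1 X10.051 Y201.550
G1 X2.639 Y178.738
G1 X10.051 Y155.926
G1 X29.456 Y141.827
G1 X53.442 Y141.827
G1 X72.847 Y155.926
G1 X80.259 Y178.738
M5
G0 X100.038 Y8.786
M3 S374
G1 X75.959 Y19.852 F2023
G1 X97.582 Y35.172
G1 X100.038 Y8.786
M5
G0 X11.780 Y269.117
M3 S922
G1 X40.959 Y269.117 F1557
G1 X40.959 Y254.110
G1 X11.780 Y254.110
G1 X11.780 Y269.117
M5
G0 X99.198 Y108.968
M3 S922
G1 X209.490 Y190.392 F1557
G1 X143.848 Y94.122
G1 X205.229 Y230.237
M5
G0 X0.000 Y0.000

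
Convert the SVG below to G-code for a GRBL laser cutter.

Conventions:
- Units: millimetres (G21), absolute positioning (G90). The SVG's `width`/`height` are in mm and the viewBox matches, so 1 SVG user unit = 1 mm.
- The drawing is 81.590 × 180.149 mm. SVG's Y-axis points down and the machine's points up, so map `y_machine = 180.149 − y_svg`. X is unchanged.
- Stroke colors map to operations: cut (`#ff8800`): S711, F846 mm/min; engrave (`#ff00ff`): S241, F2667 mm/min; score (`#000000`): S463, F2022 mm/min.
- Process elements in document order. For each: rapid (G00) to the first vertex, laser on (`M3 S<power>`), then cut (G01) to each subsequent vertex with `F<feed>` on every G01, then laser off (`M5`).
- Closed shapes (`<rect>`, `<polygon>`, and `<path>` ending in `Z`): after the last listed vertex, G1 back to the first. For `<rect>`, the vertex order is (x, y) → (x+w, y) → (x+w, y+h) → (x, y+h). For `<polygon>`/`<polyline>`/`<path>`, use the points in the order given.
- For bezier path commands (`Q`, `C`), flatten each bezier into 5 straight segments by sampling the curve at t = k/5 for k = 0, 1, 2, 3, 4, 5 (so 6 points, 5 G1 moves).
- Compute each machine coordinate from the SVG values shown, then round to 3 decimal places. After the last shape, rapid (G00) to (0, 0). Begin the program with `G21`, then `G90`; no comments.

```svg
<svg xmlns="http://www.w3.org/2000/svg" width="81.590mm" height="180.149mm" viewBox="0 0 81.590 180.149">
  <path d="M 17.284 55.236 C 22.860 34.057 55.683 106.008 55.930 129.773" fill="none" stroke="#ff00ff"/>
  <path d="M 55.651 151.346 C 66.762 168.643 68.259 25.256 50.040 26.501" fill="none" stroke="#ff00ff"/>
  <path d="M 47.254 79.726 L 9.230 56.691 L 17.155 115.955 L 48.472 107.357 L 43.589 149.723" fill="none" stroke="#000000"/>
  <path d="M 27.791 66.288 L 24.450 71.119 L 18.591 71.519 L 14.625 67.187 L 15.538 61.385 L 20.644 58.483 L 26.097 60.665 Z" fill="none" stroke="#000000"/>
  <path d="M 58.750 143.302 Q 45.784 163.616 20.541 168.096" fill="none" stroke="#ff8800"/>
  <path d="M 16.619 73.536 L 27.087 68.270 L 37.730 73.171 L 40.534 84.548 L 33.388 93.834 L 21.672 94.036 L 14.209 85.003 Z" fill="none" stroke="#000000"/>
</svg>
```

G21
G90
G00 X17.284 Y124.913
M3 S241
G01 X23.421 Y127.575 F2667
G01 X33.225 Y114.670 F2667
G01 X43.826 Y92.979 F2667
G01 X52.351 Y69.287 F2667
G01 X55.930 Y50.376 F2667
M5
G00 X55.651 Y28.803
M3 S241
G01 X61.083 Y35.264 F2667
G01 X63.723 Y65.635 F2667
G01 X63.086 Y105.259 F2667
G01 X58.686 Y139.482 F2667
G01 X50.040 Y153.648 F2667
M5
G00 X47.254 Y100.423
M3 S463
G01 X9.230 Y123.458 F2022
G01 X17.155 Y64.194 F2022
G01 X48.472 Y72.792 F2022
G01 X43.589 Y30.426 F2022
M5
G00 X27.791 Y113.861
M3 S463
G01 X24.450 Y109.030 F2022
G01 X18.591 Y108.630 F2022
G01 X14.625 Y112.962 F2022
G01 X15.538 Y118.764 F2022
G01 X20.644 Y121.666 F2022
G01 X26.097 Y119.484 F2022
G01 X27.791 Y113.861 F2022
M5
G00 X58.750 Y36.847
M3 S711
G01 X53.073 Y29.355 F846
G01 X46.413 Y23.129 F846
G01 X38.771 Y18.170 F846
G01 X30.147 Y14.478 F846
G01 X20.541 Y12.053 F846
M5
G00 X16.619 Y106.613
M3 S463
G01 X27.087 Y111.879 F2022
G01 X37.730 Y106.978 F2022
G01 X40.534 Y95.601 F2022
G01 X33.388 Y86.315 F2022
G01 X21.672 Y86.113 F2022
G01 X14.209 Y95.146 F2022
G01 X16.619 Y106.613 F2022
M5
G00 X0.000 Y0.000

Since the viewBox matches the mm dimensions, user units are millimetres directly. The only transform is the Y-flip y_m = 180.149 − y_svg.

Shape 1 is a cubic bezier drawn with `<path>`. Its stroke #ff00ff means engrave at S241, F2667. After flipping Y the toolpath is (17.284,124.913) → (23.421,127.575) → (33.225,114.670) → (43.826,92.979) → (52.351,69.287) → (55.930,50.376).

Shape 2 is a cubic bezier drawn with `<path>`. Its stroke #ff00ff means engrave at S241, F2667. After flipping Y the toolpath is (55.651,28.803) → (61.083,35.264) → (63.723,65.635) → (63.086,105.259) → (58.686,139.482) → (50.040,153.648).

Shape 3 is a open polyline drawn with `<path>`. Its stroke #000000 means score at S463, F2022. After flipping Y the toolpath is (47.254,100.423) → (9.230,123.458) → (17.155,64.194) → (48.472,72.792) → (43.589,30.426).

Shape 4 is a regular polygon drawn with `<path>`. Its stroke #000000 means score at S463, F2022. After flipping Y the toolpath is (27.791,113.861) → (24.450,109.030) → (18.591,108.630) → (14.625,112.962) → (15.538,118.764) → (20.644,121.666) → (26.097,119.484) → (27.791,113.861), returning to the start.

Shape 5 is a quadratic bezier drawn with `<path>`. Its stroke #ff8800 means cut at S711, F846. After flipping Y the toolpath is (58.750,36.847) → (53.073,29.355) → (46.413,23.129) → (38.771,18.170) → (30.147,14.478) → (20.541,12.053).

Shape 6 is a regular polygon drawn with `<path>`. Its stroke #000000 means score at S463, F2022. After flipping Y the toolpath is (16.619,106.613) → (27.087,111.879) → (37.730,106.978) → (40.534,95.601) → (33.388,86.315) → (21.672,86.113) → (14.209,95.146) → (16.619,106.613), returning to the start.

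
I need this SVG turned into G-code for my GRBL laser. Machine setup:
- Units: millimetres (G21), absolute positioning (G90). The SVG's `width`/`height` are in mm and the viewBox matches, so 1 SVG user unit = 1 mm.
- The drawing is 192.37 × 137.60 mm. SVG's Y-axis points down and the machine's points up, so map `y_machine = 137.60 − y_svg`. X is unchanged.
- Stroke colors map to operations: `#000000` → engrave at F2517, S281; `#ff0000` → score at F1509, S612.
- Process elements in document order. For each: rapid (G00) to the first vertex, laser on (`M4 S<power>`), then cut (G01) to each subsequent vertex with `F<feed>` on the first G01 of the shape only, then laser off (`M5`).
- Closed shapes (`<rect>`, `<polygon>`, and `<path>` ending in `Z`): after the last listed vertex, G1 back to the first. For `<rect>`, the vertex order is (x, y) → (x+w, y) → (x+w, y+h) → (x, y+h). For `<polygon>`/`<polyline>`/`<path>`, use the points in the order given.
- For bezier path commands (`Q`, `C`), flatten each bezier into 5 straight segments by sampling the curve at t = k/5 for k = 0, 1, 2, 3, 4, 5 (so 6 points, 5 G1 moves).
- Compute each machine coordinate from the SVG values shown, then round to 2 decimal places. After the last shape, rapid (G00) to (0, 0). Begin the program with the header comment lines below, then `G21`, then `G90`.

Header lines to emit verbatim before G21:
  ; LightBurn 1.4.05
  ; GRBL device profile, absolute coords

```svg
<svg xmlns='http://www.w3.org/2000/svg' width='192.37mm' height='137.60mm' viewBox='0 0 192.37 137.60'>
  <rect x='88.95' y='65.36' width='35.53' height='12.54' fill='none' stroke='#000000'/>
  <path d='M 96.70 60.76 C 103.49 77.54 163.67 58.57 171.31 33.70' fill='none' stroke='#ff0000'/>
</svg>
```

Since the viewBox matches the mm dimensions, user units are millimetres directly. The only transform is the Y-flip y_m = 137.60 − y_svg.

Shape 1 is a rectangle drawn with `<rect>`. Its stroke #000000 means engrave at S281, F2517. After flipping Y the toolpath is (88.95,72.24) → (124.48,72.24) → (124.48,59.70) → (88.95,59.70) → (88.95,72.24), returning to the start.

Shape 2 is a cubic bezier drawn with `<path>`. Its stroke #ff0000 means score at S612, F1509. After flipping Y the toolpath is (96.70,76.84) → (106.33,70.82) → (123.70,71.95) → (143.70,78.80) → (161.27,89.92) → (171.31,103.90).

; LightBurn 1.4.05
; GRBL device profile, absolute coords
G21
G90
G00 X88.95 Y72.24
M4 S281
G01 X124.48 Y72.24 F2517
G01 X124.48 Y59.70
G01 X88.95 Y59.70
G01 X88.95 Y72.24
M5
G00 X96.70 Y76.84
M4 S612
G01 X106.33 Y70.82 F1509
G01 X123.70 Y71.95
G01 X143.70 Y78.80
G01 X161.27 Y89.92
G01 X171.31 Y103.90
M5
G00 X0.00 Y0.00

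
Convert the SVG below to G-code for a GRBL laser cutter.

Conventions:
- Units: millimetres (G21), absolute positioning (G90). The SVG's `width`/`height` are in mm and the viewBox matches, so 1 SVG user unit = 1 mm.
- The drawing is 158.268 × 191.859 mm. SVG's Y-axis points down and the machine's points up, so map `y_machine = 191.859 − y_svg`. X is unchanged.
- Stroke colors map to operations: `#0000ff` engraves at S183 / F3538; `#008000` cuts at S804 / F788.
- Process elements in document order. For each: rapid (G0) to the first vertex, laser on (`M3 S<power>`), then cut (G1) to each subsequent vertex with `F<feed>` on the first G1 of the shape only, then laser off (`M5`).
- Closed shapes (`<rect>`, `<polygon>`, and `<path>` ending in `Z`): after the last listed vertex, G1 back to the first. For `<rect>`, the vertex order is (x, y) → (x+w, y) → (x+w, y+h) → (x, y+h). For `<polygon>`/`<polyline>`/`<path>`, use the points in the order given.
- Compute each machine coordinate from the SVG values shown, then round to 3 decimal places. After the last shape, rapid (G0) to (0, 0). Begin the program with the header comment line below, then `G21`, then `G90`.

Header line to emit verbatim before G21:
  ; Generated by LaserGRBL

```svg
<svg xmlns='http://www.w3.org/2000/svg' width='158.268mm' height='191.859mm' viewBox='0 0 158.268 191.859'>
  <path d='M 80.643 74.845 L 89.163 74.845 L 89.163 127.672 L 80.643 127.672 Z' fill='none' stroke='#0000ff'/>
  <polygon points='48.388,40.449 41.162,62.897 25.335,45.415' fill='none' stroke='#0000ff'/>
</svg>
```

; Generated by LaserGRBL
G21
G90
G0 X80.643 Y117.014
M3 S183
G1 X89.163 Y117.014 F3538
G1 X89.163 Y64.187
G1 X80.643 Y64.187
G1 X80.643 Y117.014
M5
G0 X48.388 Y151.410
M3 S183
G1 X41.162 Y128.962 F3538
G1 X25.335 Y146.444
G1 X48.388 Y151.410
M5
G0 X0.000 Y0.000

Since the viewBox matches the mm dimensions, user units are millimetres directly. The only transform is the Y-flip y_m = 191.859 − y_svg.

Shape 1 is a rectangle drawn with `<path>`. Its stroke #0000ff means engrave at S183, F3538. After flipping Y the toolpath is (80.643,117.014) → (89.163,117.014) → (89.163,64.187) → (80.643,64.187) → (80.643,117.014), returning to the start.

Shape 2 is a regular polygon drawn with `<polygon>`. Its stroke #0000ff means engrave at S183, F3538. After flipping Y the toolpath is (48.388,151.410) → (41.162,128.962) → (25.335,146.444) → (48.388,151.410), returning to the start.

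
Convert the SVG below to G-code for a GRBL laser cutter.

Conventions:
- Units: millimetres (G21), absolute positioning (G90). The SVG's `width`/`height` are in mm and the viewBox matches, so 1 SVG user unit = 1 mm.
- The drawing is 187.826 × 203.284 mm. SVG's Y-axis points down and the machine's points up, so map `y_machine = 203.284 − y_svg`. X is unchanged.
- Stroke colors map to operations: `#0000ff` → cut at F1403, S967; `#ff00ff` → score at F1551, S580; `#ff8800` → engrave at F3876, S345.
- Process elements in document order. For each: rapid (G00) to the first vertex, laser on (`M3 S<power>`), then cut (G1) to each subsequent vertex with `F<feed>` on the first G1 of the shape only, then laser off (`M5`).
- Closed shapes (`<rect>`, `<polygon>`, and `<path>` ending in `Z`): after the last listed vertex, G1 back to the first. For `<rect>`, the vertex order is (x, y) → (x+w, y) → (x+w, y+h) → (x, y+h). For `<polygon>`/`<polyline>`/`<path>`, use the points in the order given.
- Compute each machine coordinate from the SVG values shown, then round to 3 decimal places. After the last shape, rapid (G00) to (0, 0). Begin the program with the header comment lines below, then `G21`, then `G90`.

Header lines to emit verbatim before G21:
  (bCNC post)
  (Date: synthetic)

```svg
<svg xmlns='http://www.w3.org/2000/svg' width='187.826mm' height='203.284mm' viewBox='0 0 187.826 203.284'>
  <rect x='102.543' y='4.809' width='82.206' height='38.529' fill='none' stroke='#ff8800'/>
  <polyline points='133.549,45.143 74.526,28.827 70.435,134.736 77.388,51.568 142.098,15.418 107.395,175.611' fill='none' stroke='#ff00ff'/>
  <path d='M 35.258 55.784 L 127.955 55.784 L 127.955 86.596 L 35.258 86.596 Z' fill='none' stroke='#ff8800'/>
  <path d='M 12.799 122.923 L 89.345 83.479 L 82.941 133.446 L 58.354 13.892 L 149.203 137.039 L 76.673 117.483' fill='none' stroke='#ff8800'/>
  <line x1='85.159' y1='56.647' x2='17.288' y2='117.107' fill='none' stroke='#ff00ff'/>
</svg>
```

(bCNC post)
(Date: synthetic)
G21
G90
G00 X102.543 Y198.475
M3 S345
G1 X184.749 Y198.475 F3876
G1 X184.749 Y159.946
G1 X102.543 Y159.946
G1 X102.543 Y198.475
M5
G00 X133.549 Y158.141
M3 S580
G1 X74.526 Y174.457 F1551
G1 X70.435 Y68.548
G1 X77.388 Y151.716
G1 X142.098 Y187.866
G1 X107.395 Y27.673
M5
G00 X35.258 Y147.500
M3 S345
G1 X127.955 Y147.500 F3876
G1 X127.955 Y116.688
G1 X35.258 Y116.688
G1 X35.258 Y147.500
M5
G00 X12.799 Y80.361
M3 S345
G1 X89.345 Y119.805 F3876
G1 X82.941 Y69.838
G1 X58.354 Y189.392
G1 X149.203 Y66.245
G1 X76.673 Y85.801
M5
G00 X85.159 Y146.637
M3 S580
G1 X17.288 Y86.177 F1551
M5
G00 X0.000 Y0.000

1 u = 1 mm; y_m = 203.284 − y.

[1] `<rect>` rectangle, #ff8800→engrave S345 F3876: (102.543,198.475) → (184.749,198.475) → (184.749,159.946) → (102.543,159.946) → (102.543,198.475) (closed)

[2] `<polyline>` open polyline, #ff00ff→score S580 F1551: (133.549,158.141) → (74.526,174.457) → (70.435,68.548) → (77.388,151.716) → (142.098,187.866) → (107.395,27.673)

[3] `<path>` rectangle, #ff8800→engrave S345 F3876: (35.258,147.500) → (127.955,147.500) → (127.955,116.688) → (35.258,116.688) → (35.258,147.500) (closed)

[4] `<path>` open polyline, #ff8800→engrave S345 F3876: (12.799,80.361) → (89.345,119.805) → (82.941,69.838) → (58.354,189.392) → (149.203,66.245) → (76.673,85.801)

[5] `<line>` line segment, #ff00ff→score S580 F1551: (85.159,146.637) → (17.288,86.177)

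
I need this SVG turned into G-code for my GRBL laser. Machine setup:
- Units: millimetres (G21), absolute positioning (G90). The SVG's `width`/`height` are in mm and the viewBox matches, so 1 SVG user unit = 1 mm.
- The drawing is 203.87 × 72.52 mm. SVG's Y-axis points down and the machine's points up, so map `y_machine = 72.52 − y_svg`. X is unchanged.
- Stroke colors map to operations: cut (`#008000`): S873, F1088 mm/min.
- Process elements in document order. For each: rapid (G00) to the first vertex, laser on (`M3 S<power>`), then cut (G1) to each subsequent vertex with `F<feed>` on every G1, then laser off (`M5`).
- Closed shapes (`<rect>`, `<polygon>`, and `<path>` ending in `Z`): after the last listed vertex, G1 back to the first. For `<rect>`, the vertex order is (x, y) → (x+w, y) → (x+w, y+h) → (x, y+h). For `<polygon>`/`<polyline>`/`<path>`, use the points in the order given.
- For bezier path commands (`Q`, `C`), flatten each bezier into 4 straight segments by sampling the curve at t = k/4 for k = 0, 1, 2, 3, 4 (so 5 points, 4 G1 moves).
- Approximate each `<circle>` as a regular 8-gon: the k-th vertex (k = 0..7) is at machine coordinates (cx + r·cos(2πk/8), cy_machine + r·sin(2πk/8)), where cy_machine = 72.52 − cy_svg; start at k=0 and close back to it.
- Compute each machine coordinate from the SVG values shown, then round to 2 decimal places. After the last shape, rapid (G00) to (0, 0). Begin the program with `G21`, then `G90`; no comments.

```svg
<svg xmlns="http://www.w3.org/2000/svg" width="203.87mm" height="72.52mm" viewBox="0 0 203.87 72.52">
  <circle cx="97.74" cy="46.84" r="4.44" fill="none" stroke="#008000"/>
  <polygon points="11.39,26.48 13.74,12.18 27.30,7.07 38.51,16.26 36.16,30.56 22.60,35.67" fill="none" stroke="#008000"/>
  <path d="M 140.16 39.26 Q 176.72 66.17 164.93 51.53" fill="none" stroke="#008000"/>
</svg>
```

G21
G90
G00 X102.18 Y25.68
M3 S873
G1 X100.88 Y28.82 F1088
G1 X97.74 Y30.12 F1088
G1 X94.60 Y28.82 F1088
G1 X93.30 Y25.68 F1088
G1 X94.60 Y22.54 F1088
G1 X97.74 Y21.24 F1088
G1 X100.88 Y22.54 F1088
G1 X102.18 Y25.68 F1088
M5
G00 X11.39 Y46.04
M3 S873
G1 X13.74 Y60.34 F1088
G1 X27.30 Y65.45 F1088
G1 X38.51 Y56.26 F1088
G1 X36.16 Y41.96 F1088
G1 X22.60 Y36.85 F1088
G1 X11.39 Y46.04 F1088
M5
G00 X140.16 Y33.26
M3 S873
G1 X155.42 Y22.40 F1088
G1 X164.63 Y16.74 F1088
G1 X167.80 Y16.27 F1088
G1 X164.93 Y20.99 F1088
M5
G00 X0.00 Y0.00

1 u = 1 mm; y_m = 72.52 − y.

[1] `<circle>` circle, #008000→cut S873 F1088: (102.18,25.68) → (100.88,28.82) → (97.74,30.12) → (94.60,28.82) → (93.30,25.68) → (94.60,22.54) → (97.74,21.24) → (100.88,22.54) → (102.18,25.68) (closed)

[2] `<polygon>` regular polygon, #008000→cut S873 F1088: (11.39,46.04) → (13.74,60.34) → (27.30,65.45) → (38.51,56.26) → (36.16,41.96) → (22.60,36.85) → (11.39,46.04) (closed)

[3] `<path>` quadratic bezier, #008000→cut S873 F1088: (140.16,33.26) → (155.42,22.40) → (164.63,16.74) → (167.80,16.27) → (164.93,20.99)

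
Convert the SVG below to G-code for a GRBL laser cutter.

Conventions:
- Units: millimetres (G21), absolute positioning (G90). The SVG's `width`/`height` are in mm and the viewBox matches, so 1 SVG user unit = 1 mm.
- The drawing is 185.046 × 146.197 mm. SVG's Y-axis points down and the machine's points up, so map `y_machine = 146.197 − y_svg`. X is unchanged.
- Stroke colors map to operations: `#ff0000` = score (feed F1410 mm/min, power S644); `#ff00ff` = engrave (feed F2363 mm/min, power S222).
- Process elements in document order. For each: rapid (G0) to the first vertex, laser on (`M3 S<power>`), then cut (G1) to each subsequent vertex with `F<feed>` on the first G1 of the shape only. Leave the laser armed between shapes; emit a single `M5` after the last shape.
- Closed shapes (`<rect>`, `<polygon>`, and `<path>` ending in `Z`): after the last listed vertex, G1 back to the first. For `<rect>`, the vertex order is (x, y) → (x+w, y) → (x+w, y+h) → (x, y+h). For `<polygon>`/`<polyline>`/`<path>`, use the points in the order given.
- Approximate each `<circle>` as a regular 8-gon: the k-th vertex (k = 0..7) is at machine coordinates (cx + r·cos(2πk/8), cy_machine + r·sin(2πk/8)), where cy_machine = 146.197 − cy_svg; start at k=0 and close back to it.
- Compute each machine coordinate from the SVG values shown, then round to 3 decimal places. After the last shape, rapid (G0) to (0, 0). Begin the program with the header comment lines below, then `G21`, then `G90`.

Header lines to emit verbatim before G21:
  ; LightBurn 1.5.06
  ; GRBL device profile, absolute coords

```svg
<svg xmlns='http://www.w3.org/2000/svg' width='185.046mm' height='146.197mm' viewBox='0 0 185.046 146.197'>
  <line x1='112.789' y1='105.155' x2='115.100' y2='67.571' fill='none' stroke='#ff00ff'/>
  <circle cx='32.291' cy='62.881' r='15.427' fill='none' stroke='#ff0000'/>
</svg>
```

viewBox `0 0 185.046 146.197` with mm width/height → 1 unit = 1 mm. Flip: y_m = 146.197 − y_svg.

**Shape 1** — `<line>` line segment, stroke `#ff00ff` → engrave (S222, F2363). Machine vertices: (112.789,41.042) → (115.100,78.626). Open path.

**Shape 2** — `<circle>` circle, stroke `#ff0000` → score (S644, F1410). Machine vertices: (47.718,83.316) → (43.200,94.225) → (32.291,98.743) → (21.382,94.225) → (16.864,83.316) → (21.382,72.407) → (32.291,67.889) → (43.200,72.407) → (47.718,83.316). Closed: final G1 returns to the first vertex.

; LightBurn 1.5.06
; GRBL device profile, absolute coords
G21
G90
G0 X112.789 Y41.042
M3 S222
G1 X115.100 Y78.626 F2363
G0 X47.718 Y83.316
M3 S644
G1 X43.200 Y94.225 F1410
G1 X32.291 Y98.743
G1 X21.382 Y94.225
G1 X16.864 Y83.316
G1 X21.382 Y72.407
G1 X32.291 Y67.889
G1 X43.200 Y72.407
G1 X47.718 Y83.316
M5
G0 X0.000 Y0.000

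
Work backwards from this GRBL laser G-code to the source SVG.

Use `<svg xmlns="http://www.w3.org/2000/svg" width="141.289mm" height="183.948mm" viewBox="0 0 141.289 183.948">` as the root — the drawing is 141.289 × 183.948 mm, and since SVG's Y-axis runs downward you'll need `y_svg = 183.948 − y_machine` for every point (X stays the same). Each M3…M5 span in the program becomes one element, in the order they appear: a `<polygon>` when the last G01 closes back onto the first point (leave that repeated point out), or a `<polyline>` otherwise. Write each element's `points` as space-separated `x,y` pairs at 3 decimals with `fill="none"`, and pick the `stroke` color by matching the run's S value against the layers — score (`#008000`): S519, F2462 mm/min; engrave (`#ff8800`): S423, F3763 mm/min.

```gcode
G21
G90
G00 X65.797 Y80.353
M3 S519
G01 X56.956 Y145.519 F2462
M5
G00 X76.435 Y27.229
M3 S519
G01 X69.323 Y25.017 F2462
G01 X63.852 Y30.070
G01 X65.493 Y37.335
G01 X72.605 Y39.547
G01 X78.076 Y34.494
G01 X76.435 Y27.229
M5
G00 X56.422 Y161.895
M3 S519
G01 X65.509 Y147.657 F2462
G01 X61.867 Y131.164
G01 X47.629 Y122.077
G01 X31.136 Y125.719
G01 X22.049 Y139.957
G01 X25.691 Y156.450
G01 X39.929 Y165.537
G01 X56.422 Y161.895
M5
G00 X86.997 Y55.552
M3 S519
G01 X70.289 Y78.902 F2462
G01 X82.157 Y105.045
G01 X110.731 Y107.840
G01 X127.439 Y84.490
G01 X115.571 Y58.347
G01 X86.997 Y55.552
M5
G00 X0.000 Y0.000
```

<svg xmlns="http://www.w3.org/2000/svg" width="141.289mm" height="183.948mm" viewBox="0 0 141.289 183.948">
  <polyline points="65.797,103.595 56.956,38.429" fill="none" stroke="#008000"/>
  <polygon points="76.435,156.719 69.323,158.931 63.852,153.878 65.493,146.613 72.605,144.401 78.076,149.454" fill="none" stroke="#008000"/>
  <polygon points="56.422,22.053 65.509,36.291 61.867,52.784 47.629,61.871 31.136,58.229 22.049,43.991 25.691,27.498 39.929,18.411" fill="none" stroke="#008000"/>
  <polygon points="86.997,128.396 70.289,105.046 82.157,78.903 110.731,76.108 127.439,99.458 115.571,125.601" fill="none" stroke="#008000"/>
</svg>

y_svg = 183.948 − y_m. Every run uses S519, so all elements get stroke `#008000` (score).

[1] open run; points: 65.797,103.595 56.956,38.429

[2] closed run; points: 76.435,156.719 69.323,158.931 63.852,153.878 65.493,146.613 72.605,144.401 78.076,149.454

[3] closed run; points: 56.422,22.053 65.509,36.291 61.867,52.784 47.629,61.871 31.136,58.229 22.049,43.991 25.691,27.498 39.929,18.411

[4] closed run; points: 86.997,128.396 70.289,105.046 82.157,78.903 110.731,76.108 127.439,99.458 115.571,125.601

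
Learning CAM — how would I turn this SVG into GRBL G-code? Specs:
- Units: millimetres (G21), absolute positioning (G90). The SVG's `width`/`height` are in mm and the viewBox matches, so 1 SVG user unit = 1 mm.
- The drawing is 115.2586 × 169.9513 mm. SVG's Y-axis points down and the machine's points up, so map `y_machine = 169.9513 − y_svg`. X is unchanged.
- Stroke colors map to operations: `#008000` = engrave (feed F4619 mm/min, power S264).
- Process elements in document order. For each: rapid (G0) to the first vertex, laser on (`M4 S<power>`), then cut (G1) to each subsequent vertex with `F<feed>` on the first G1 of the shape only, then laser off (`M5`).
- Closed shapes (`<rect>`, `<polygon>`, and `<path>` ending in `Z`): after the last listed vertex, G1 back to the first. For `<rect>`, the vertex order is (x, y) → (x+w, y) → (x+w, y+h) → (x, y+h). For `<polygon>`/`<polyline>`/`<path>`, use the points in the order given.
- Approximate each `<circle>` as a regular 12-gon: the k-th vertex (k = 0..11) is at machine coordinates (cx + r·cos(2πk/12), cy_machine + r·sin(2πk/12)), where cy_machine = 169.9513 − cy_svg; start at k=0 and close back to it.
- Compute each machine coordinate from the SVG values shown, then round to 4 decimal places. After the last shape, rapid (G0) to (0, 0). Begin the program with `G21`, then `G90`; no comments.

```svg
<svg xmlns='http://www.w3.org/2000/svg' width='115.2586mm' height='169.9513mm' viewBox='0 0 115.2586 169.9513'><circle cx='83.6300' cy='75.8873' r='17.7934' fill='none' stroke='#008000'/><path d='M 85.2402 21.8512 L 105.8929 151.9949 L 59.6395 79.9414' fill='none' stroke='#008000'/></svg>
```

viewBox `0 0 115.2586 169.9513` with mm width/height → 1 unit = 1 mm. Flip: y_m = 169.9513 − y_svg.

**Shape 1** — `<circle>` circle, stroke `#008000` → engrave (S264, F4619). Machine vertices: (101.4234,94.0640) → (99.0395,102.9607) → (92.5267,109.4735) → (83.6300,111.8574) → (74.7333,109.4735) → (68.2205,102.9607) → (65.8366,94.0640) → (68.2205,85.1673) → (74.7333,78.6545) → (83.6300,76.2706) → (92.5267,78.6545) → (99.0395,85.1673) → (101.4234,94.0640). Closed: final G1 returns to the first vertex.

**Shape 2** — `<path>` open polyline, stroke `#008000` → engrave (S264, F4619). Machine vertices: (85.2402,148.1001) → (105.8929,17.9564) → (59.6395,90.0099). Open path.

G21
G90
G0 X101.4234 Y94.0640
M4 S264
G1 X99.0395 Y102.9607 F4619
G1 X92.5267 Y109.4735
G1 X83.6300 Y111.8574
G1 X74.7333 Y109.4735
G1 X68.2205 Y102.9607
G1 X65.8366 Y94.0640
G1 X68.2205 Y85.1673
G1 X74.7333 Y78.6545
G1 X83.6300 Y76.2706
G1 X92.5267 Y78.6545
G1 X99.0395 Y85.1673
G1 X101.4234 Y94.0640
M5
G0 X85.2402 Y148.1001
M4 S264
G1 X105.8929 Y17.9564 F4619
G1 X59.6395 Y90.0099
M5
G0 X0.0000 Y0.0000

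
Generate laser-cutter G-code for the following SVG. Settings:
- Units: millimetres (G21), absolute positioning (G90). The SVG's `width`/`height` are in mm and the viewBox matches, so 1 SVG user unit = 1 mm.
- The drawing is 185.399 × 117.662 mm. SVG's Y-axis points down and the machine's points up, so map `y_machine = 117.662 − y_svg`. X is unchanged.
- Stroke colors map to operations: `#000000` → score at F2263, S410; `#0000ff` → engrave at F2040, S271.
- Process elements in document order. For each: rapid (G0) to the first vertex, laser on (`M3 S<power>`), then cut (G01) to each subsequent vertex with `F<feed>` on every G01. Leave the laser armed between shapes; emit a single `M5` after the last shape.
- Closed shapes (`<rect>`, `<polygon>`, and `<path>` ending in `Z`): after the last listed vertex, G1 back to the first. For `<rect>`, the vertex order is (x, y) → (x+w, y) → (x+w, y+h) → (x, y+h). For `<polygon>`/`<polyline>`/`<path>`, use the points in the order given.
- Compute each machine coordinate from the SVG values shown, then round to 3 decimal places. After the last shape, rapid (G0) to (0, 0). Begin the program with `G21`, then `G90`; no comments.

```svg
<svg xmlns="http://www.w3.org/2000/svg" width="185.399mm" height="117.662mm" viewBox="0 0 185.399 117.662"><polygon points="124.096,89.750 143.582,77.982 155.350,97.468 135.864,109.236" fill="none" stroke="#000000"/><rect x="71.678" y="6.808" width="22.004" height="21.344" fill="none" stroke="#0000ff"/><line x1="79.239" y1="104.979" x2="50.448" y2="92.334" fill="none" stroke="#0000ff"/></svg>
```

G21
G90
G0 X124.096 Y27.912
M3 S410
G01 X143.582 Y39.680 F2263
G01 X155.350 Y20.194 F2263
G01 X135.864 Y8.426 F2263
G01 X124.096 Y27.912 F2263
G0 X71.678 Y110.854
M3 S271
G01 X93.682 Y110.854 F2040
G01 X93.682 Y89.510 F2040
G01 X71.678 Y89.510 F2040
G01 X71.678 Y110.854 F2040
G0 X79.239 Y12.683
M3 S271
G01 X50.448 Y25.328 F2040
M5
G0 X0.000 Y0.000

1 u = 1 mm; y_m = 117.662 − y.

[1] `<polygon>` regular polygon, #000000→score S410 F2263: (124.096,27.912) → (143.582,39.680) → (155.350,20.194) → (135.864,8.426) → (124.096,27.912) (closed)

[2] `<rect>` rectangle, #0000ff→engrave S271 F2040: (71.678,110.854) → (93.682,110.854) → (93.682,89.510) → (71.678,89.510) → (71.678,110.854) (closed)

[3] `<line>` line segment, #0000ff→engrave S271 F2040: (79.239,12.683) → (50.448,25.328)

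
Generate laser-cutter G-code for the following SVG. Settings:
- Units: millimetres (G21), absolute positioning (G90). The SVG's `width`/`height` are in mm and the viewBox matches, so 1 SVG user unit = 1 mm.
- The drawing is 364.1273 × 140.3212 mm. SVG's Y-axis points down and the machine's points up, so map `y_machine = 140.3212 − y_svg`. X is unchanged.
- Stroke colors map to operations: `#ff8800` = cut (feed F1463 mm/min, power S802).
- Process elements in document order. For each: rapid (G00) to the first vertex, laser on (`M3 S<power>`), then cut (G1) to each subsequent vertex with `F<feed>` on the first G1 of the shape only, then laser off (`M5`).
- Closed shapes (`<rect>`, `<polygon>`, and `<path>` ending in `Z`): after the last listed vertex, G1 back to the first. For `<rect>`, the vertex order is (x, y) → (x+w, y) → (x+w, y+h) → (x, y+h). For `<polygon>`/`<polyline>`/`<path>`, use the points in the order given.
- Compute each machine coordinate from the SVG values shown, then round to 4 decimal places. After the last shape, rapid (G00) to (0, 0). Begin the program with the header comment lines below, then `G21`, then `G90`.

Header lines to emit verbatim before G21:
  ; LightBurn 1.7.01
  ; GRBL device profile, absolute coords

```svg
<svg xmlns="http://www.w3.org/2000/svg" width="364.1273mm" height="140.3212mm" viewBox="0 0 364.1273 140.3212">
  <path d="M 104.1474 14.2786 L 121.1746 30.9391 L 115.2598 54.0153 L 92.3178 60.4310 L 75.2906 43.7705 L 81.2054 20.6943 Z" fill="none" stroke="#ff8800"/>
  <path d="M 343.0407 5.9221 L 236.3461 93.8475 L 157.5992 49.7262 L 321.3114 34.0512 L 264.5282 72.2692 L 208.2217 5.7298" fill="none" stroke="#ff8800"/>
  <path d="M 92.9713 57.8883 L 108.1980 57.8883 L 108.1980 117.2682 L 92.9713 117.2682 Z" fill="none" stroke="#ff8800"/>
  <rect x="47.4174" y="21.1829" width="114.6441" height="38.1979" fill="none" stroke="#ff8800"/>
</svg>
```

1 u = 1 mm; y_m = 140.3212 − y.

[1] `<path>` regular polygon, #ff8800→cut S802 F1463: (104.1474,126.0426) → (121.1746,109.3821) → (115.2598,86.3059) → (92.3178,79.8902) → (75.2906,96.5507) → (81.2054,119.6269) → (104.1474,126.0426) (closed)

[2] `<path>` open polyline, #ff8800→cut S802 F1463: (343.0407,134.3991) → (236.3461,46.4737) → (157.5992,90.5950) → (321.3114,106.2700) → (264.5282,68.0520) → (208.2217,134.5914)

[3] `<path>` rectangle, #ff8800→cut S802 F1463: (92.9713,82.4329) → (108.1980,82.4329) → (108.1980,23.0530) → (92.9713,23.0530) → (92.9713,82.4329) (closed)

[4] `<rect>` rectangle, #ff8800→cut S802 F1463: (47.4174,119.1383) → (162.0615,119.1383) → (162.0615,80.9404) → (47.4174,80.9404) → (47.4174,119.1383) (closed)

; LightBurn 1.7.01
; GRBL device profile, absolute coords
G21
G90
G00 X104.1474 Y126.0426
M3 S802
G1 X121.1746 Y109.3821 F1463
G1 X115.2598 Y86.3059
G1 X92.3178 Y79.8902
G1 X75.2906 Y96.5507
G1 X81.2054 Y119.6269
G1 X104.1474 Y126.0426
M5
G00 X343.0407 Y134.3991
M3 S802
G1 X236.3461 Y46.4737 F1463
G1 X157.5992 Y90.5950
G1 X321.3114 Y106.2700
G1 X264.5282 Y68.0520
G1 X208.2217 Y134.5914
M5
G00 X92.9713 Y82.4329
M3 S802
G1 X108.1980 Y82.4329 F1463
G1 X108.1980 Y23.0530
G1 X92.9713 Y23.0530
G1 X92.9713 Y82.4329
M5
G00 X47.4174 Y119.1383
M3 S802
G1 X162.0615 Y119.1383 F1463
G1 X162.0615 Y80.9404
G1 X47.4174 Y80.9404
G1 X47.4174 Y119.1383
M5
G00 X0.0000 Y0.0000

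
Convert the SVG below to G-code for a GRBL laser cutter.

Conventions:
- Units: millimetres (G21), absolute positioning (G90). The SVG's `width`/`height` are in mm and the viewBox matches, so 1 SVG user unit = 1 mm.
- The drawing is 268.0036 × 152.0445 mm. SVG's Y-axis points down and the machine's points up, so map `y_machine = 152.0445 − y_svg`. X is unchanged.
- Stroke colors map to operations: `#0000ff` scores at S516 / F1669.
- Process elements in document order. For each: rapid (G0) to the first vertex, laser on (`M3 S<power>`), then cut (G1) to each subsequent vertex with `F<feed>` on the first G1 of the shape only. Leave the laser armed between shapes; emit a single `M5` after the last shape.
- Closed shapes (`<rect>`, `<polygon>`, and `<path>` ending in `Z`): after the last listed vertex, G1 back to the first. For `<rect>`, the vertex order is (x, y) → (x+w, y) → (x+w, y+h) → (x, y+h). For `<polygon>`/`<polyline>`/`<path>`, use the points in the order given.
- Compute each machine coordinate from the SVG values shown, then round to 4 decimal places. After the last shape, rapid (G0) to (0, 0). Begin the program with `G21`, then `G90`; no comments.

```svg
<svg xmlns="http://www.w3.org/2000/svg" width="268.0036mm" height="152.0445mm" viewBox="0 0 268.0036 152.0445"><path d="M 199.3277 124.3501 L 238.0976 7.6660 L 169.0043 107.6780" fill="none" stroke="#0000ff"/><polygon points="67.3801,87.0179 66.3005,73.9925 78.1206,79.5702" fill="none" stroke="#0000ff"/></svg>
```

viewBox `0 0 268.0036 152.0445` with mm width/height → 1 unit = 1 mm. Flip: y_m = 152.0445 − y_svg.

**Shape 1** — `<path>` open polyline, stroke `#0000ff` → score (S516, F1669). Machine vertices: (199.3277,27.6944) → (238.0976,144.3785) → (169.0043,44.3665). Open path.

**Shape 2** — `<polygon>` regular polygon, stroke `#0000ff` → score (S516, F1669). Machine vertices: (67.3801,65.0266) → (66.3005,78.0520) → (78.1206,72.4743) → (67.3801,65.0266). Closed: final G1 returns to the first vertex.

G21
G90
G0 X199.3277 Y27.6944
M3 S516
G1 X238.0976 Y144.3785 F1669
G1 X169.0043 Y44.3665
G0 X67.3801 Y65.0266
M3 S516
G1 X66.3005 Y78.0520 F1669
G1 X78.1206 Y72.4743
G1 X67.3801 Y65.0266
M5
G0 X0.0000 Y0.0000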